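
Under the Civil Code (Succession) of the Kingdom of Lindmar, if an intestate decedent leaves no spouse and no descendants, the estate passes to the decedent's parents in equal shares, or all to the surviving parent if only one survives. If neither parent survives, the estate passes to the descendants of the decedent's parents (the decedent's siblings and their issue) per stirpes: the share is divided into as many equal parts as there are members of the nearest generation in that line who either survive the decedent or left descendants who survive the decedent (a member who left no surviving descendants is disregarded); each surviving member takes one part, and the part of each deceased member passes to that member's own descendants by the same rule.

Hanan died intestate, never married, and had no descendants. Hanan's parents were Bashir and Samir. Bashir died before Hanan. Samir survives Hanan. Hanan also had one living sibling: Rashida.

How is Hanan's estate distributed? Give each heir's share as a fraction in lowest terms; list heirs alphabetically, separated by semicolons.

Samir 1

Only one parent, Samir, survives, so Samir takes the entire estate. The siblings take nothing because a surviving parent has priority.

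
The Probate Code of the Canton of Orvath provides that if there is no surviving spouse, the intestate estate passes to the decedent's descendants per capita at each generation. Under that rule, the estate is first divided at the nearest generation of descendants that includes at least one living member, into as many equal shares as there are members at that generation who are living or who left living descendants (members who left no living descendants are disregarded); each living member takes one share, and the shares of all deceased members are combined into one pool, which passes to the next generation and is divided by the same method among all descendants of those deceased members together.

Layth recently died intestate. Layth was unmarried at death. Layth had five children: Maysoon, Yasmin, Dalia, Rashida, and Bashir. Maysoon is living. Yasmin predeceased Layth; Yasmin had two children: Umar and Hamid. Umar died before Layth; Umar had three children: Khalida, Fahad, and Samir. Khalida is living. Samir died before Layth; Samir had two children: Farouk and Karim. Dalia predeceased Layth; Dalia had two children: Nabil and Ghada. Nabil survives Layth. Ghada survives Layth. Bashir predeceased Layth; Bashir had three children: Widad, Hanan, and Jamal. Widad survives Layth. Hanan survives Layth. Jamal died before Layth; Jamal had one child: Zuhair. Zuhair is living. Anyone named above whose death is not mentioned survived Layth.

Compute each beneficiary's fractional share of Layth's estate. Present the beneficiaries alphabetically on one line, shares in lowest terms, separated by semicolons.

There is no surviving spouse, so the entire estate passes to Layth's descendants per capita at each generation.
At generation 1 (Maysoon, Yasmin, Dalia, Rashida, Bashir) there are 5 shares of (1)/5 = 1/5 each.
Living: Maysoon and Rashida — each takes 1/5.
Deceased: Yasmin, Dalia, and Bashir. Their combined 3/5 is pooled and carried to generation 2.
At generation 2 (Umar, Hamid, Nabil, Ghada, Widad, Hanan, Jamal) there are 7 shares of (3/5)/7 = 3/35 each.
Living: Hamid, Nabil, Ghada, Widad, and Hanan — each takes 3/35.
Deceased: Umar and Jamal. Their combined 6/35 is pooled and carried to generation 3.
At generation 3 (Khalida, Fahad, Samir, Zuhair) there are 4 shares of (6/35)/4 = 3/70 each.
Living: Khalida, Fahad, and Zuhair — each takes 3/70.
Deceased: Samir. That 3/70 share is carried to generation 4.
At generation 4 (Farouk, Karim) there are 2 shares of (3/70)/2 = 3/140 each.
Living: Farouk and Karim — each takes 3/140.

Fahad 3/70; Farouk 3/140; Ghada 3/35; Hamid 3/35; Hanan 3/35; Karim 3/140; Khalida 3/70; Maysoon 1/5; Nabil 3/35; Rashida 1/5; Widad 3/35; Zuhair 3/70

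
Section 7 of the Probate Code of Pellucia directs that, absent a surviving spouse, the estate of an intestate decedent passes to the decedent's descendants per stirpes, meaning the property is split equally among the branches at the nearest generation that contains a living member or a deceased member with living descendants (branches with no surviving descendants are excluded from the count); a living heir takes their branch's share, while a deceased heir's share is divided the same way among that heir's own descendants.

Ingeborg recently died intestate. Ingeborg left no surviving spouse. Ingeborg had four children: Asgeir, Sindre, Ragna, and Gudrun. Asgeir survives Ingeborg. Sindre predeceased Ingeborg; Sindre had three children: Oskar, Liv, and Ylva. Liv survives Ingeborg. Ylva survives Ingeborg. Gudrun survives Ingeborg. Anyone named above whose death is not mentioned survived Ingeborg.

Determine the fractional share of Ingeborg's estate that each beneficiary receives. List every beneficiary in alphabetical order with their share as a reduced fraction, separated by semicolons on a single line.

Asgeir 1/4; Gudrun 1/4; Liv 1/12; Oskar 1/12; Ragna 1/4; Ylva 1/12

There is no surviving spouse, so the entire estate passes to Ingeborg's descendants per stirpes.
The estate is divided into 4 equal shares of 1/4 among Asgeir, Sindre, Ragna, Gudrun.
Asgeir is living and takes 1/4.
Sindre predeceased; the 1/4 allotted to Sindre's branch passes to Sindre's issue by representation.
The 1/4 is divided into 3 equal shares of 1/12 among Oskar, Liv, Ylva.
Oskar is living and takes 1/12.
Liv is living and takes 1/12.
Ylva is living and takes 1/12.
Ragna is living and takes 1/4.
Gudrun is living and takes 1/4.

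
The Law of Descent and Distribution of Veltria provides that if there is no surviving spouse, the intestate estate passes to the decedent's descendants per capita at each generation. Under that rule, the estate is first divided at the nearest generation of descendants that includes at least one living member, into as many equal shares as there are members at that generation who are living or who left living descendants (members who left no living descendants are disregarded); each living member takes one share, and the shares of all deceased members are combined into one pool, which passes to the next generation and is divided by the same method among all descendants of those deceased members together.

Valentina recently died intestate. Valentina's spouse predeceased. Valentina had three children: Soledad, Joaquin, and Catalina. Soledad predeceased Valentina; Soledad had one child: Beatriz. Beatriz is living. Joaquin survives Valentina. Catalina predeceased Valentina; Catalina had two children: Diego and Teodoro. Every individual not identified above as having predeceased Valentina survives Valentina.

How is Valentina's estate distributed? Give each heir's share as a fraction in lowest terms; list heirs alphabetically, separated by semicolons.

There is no surviving spouse, so the entire estate passes to Valentina's descendants per capita at each generation.
At generation 1 (Soledad, Joaquin, Catalina) there are 3 shares of (1)/3 = 1/3 each.
Living: Joaquin — each takes 1/3.
Deceased: Soledad and Catalina. Their combined 2/3 is pooled and carried to generation 2.
At generation 2 (Beatriz, Diego, Teodoro) there are 3 shares of (2/3)/3 = 2/9 each.
Living: Beatriz, Diego, and Teodoro — each takes 2/9.

Beatriz 2/9; Diego 2/9; Joaquin 1/3; Teodoro 2/9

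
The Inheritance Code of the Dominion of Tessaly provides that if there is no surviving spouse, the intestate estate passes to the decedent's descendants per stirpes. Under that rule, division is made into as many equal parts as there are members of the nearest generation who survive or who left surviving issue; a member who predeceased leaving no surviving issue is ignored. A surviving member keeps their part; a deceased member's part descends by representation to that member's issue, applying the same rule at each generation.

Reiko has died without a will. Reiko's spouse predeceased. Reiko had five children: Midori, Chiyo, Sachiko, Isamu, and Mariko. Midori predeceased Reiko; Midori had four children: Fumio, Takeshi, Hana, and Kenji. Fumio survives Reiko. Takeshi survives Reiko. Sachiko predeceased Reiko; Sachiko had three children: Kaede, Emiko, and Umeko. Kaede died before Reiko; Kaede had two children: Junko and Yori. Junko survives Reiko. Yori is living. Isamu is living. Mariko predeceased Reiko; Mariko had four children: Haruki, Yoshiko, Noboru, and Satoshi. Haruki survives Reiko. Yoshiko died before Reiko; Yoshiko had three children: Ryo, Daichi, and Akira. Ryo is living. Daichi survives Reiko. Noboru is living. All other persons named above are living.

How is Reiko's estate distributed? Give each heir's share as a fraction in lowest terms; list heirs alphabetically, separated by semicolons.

Akira 1/60; Chiyo 1/5; Daichi 1/60; Emiko 1/15; Fumio 1/20; Hana 1/20; Haruki 1/20; Isamu 1/5; Junko 1/30; Kenji 1/20; Noboru 1/20; Ryo 1/60; Satoshi 1/20; Takeshi 1/20; Umeko 1/15; Yori 1/30

There is no surviving spouse, so the entire estate passes to Reiko's descendants per stirpes.
The estate is divided into 5 equal shares of 1/5 among Midori, Chiyo, Sachiko, Isamu, Mariko.
Midori predeceased; the 1/5 allotted to Midori's branch passes to Midori's issue by representation.
The 1/5 is divided into 4 equal shares of 1/20 among Fumio, Takeshi, Hana, Kenji.
Fumio is living and takes 1/20.
Takeshi is living and takes 1/20.
Hana is living and takes 1/20.
Kenji is living and takes 1/20.
Chiyo is living and takes 1/5.
Sachiko predeceased; the 1/5 allotted to Sachiko's branch passes to Sachiko's issue by representation.
The 1/5 is divided into 3 equal shares of 1/15 among Kaede, Emiko, Umeko.
Kaede predeceased; the 1/15 allotted to Kaede's branch passes to Kaede's issue by representation.
The 1/15 is divided into 2 equal shares of 1/30 among Junko, Yori.
Junko is living and takes 1/30.
Yori is living and takes 1/30.
Emiko is living and takes 1/15.
Umeko is living and takes 1/15.
Isamu is living and takes 1/5.
Mariko predeceased; the 1/5 allotted to Mariko's branch passes to Mariko's issue by representation.
The 1/5 is divided into 4 equal shares of 1/20 among Haruki, Yoshiko, Noboru, Satoshi.
Haruki is living and takes 1/20.
Yoshiko predeceased; the 1/20 allotted to Yoshiko's branch passes to Yoshiko's issue by representation.
The 1/20 is divided into 3 equal shares of 1/60 among Ryo, Daichi, Akira.
Ryo is living and takes 1/60.
Daichi is living and takes 1/60.
Akira is living and takes 1/60.
Noboru is living and takes 1/20.
Satoshi is living and takes 1/20.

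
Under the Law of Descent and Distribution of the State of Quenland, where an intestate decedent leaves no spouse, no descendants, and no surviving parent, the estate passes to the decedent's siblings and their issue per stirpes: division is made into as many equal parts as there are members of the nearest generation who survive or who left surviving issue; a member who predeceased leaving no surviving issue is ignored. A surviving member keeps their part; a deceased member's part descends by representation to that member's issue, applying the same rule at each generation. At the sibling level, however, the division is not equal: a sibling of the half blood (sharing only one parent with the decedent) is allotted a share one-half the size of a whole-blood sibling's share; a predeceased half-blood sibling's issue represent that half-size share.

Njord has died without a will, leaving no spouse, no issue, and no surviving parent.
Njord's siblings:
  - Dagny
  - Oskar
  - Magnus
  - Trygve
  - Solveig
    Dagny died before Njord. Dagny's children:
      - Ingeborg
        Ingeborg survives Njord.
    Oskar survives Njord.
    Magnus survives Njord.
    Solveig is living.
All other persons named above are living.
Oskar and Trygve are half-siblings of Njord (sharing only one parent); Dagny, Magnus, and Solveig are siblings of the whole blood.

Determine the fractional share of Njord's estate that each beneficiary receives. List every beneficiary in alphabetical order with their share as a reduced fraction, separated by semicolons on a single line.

Ingeborg 1/4; Magnus 1/4; Oskar 1/8; Solveig 1/4; Trygve 1/8

No spouse, descendants, or parent survives, so the estate passes to Njord's siblings per stirpes.
Half-blood siblings count for one-half the weight of whole-blood siblings at the initial division.
Dividing 1 in proportion to weights (total weight 4): Dagny (weight 1) → 1/4; Oskar (weight 1/2) → 1/8; Magnus (weight 1) → 1/4; Trygve (weight 1/2) → 1/8; Solveig (weight 1) → 1/4.
Dagny predeceased; the 1/4 allotted to Dagny's branch passes to Dagny's issue by representation.
Ingeborg is the sole taker at this level and receives the full 1/4.
Oskar is living and takes 1/8.
Magnus is living and takes 1/4.
Trygve is living and takes 1/8.
Solveig is living and takes 1/4.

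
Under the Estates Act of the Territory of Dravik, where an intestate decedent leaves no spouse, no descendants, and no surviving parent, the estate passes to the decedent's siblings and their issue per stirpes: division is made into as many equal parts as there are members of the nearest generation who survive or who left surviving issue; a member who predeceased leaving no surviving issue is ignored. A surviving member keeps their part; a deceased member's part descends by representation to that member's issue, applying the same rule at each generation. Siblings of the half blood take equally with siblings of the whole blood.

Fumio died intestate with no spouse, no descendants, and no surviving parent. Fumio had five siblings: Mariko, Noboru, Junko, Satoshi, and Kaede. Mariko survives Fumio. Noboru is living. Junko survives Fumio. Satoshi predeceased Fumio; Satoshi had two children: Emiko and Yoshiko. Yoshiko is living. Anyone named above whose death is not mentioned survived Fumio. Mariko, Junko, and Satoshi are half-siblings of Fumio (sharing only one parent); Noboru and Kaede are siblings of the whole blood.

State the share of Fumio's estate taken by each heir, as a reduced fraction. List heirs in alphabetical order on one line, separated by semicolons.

Emiko 1/10; Junko 1/5; Kaede 1/5; Mariko 1/5; Noboru 1/5; Yoshiko 1/10

No spouse, descendants, or parent survives, so the estate passes to Fumio's siblings per stirpes.
Half-blood and whole-blood siblings take equally under the stated rule.
The estate is divided into 5 equal shares of 1/5 among Mariko, Noboru, Junko, Satoshi, Kaede.
Mariko is living and takes 1/5.
Noboru is living and takes 1/5.
Junko is living and takes 1/5.
Satoshi predeceased; the 1/5 allotted to Satoshi's branch passes to Satoshi's issue by representation.
The 1/5 is divided into 2 equal shares of 1/10 among Emiko, Yoshiko.
Emiko is living and takes 1/10.
Yoshiko is living and takes 1/10.
Kaede is living and takes 1/5.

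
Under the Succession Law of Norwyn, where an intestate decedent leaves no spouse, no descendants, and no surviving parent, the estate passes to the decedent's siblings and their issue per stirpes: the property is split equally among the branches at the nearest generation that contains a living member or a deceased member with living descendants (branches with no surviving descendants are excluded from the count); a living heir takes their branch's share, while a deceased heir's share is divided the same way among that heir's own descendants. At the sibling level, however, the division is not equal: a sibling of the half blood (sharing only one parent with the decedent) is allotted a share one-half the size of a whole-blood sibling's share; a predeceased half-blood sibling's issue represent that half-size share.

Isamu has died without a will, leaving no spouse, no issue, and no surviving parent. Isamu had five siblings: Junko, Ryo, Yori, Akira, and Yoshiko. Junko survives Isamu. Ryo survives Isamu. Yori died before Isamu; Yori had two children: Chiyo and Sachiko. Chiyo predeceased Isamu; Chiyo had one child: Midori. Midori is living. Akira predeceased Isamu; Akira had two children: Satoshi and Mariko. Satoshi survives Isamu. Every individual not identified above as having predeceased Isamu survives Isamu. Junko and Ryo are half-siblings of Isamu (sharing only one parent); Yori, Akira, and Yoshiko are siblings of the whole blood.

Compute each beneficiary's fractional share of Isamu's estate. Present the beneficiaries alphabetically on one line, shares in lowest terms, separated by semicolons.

No spouse, descendants, or parent survives, so the estate passes to Isamu's siblings per stirpes.
Half-blood siblings count for one-half the weight of whole-blood siblings at the initial division.
Dividing 1 in proportion to weights (total weight 4): Junko (weight 1/2) → 1/8; Ryo (weight 1/2) → 1/8; Yori (weight 1) → 1/4; Akira (weight 1) → 1/4; Yoshiko (weight 1) → 1/4.
Junko is living and takes 1/8.
Ryo is living and takes 1/8.
Yori predeceased; the 1/4 allotted to Yori's branch passes to Yori's issue by representation.
The 1/4 is divided into 2 equal shares of 1/8 among Chiyo, Sachiko.
Chiyo predeceased; the 1/8 allotted to Chiyo's branch passes to Chiyo's issue by representation.
Midori is the sole taker at this level and receives the full 1/8.
Sachiko is living and takes 1/8.
Akira predeceased; the 1/4 allotted to Akira's branch passes to Akira's issue by representation.
The 1/4 is divided into 2 equal shares of 1/8 among Satoshi, Mariko.
Satoshi is living and takes 1/8.
Mariko is living and takes 1/8.
Yoshiko is living and takes 1/4.

Junko 1/8; Mariko 1/8; Midori 1/8; Ryo 1/8; Sachiko 1/8; Satoshi 1/8; Yoshiko 1/4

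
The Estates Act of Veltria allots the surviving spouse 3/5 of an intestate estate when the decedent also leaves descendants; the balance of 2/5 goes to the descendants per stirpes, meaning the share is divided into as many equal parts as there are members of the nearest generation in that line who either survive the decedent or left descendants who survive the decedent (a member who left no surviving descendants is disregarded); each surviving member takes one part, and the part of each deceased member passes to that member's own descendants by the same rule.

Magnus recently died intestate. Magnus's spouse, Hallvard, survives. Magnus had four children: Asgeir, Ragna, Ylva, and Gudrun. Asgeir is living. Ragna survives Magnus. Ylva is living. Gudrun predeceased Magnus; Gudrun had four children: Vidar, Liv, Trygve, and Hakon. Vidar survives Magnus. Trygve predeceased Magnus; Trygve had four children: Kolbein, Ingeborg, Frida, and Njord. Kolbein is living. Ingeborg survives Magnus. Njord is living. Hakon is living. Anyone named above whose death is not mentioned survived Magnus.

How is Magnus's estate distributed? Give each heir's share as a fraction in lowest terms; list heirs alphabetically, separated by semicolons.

Asgeir 1/10; Frida 1/160; Hakon 1/40; Hallvard 3/5; Ingeborg 1/160; Kolbein 1/160; Liv 1/40; Njord 1/160; Ragna 1/10; Vidar 1/40; Ylva 1/10

Hallvard, as surviving spouse, takes 3/5.
The remaining 2/5 passes to Magnus's descendants per stirpes.
The 2/5 is divided into 4 equal shares of 1/10 among Asgeir, Ragna, Ylva, Gudrun.
Asgeir is living and takes 1/10.
Ragna is living and takes 1/10.
Ylva is living and takes 1/10.
Gudrun predeceased; the 1/10 allotted to Gudrun's branch passes to Gudrun's issue by representation.
The 1/10 is divided into 4 equal shares of 1/40 among Vidar, Liv, Trygve, Hakon.
Vidar is living and takes 1/40.
Liv is living and takes 1/40.
Trygve predeceased; the 1/40 allotted to Trygve's branch passes to Trygve's issue by representation.
The 1/40 is divided into 4 equal shares of 1/160 among Kolbein, Ingeborg, Frida, Njord.
Kolbein is living and takes 1/160.
Ingeborg is living and takes 1/160.
Frida is living and takes 1/160.
Njord is living and takes 1/160.
Hakon is living and takes 1/40.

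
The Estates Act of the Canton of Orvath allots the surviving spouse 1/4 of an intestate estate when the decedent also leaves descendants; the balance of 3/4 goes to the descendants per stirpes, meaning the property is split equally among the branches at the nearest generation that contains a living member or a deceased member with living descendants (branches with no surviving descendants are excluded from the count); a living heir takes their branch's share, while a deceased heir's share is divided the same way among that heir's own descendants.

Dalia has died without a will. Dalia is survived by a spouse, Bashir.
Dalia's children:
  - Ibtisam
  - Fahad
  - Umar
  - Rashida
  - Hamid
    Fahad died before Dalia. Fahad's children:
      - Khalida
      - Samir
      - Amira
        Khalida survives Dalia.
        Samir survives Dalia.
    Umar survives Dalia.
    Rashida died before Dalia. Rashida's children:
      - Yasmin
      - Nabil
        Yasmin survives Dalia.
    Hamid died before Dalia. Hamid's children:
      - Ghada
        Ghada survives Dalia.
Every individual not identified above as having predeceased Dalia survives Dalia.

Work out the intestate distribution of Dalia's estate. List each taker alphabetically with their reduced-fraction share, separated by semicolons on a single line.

Bashir, as surviving spouse, takes 1/4.
The remaining 3/4 passes to Dalia's descendants per stirpes.
The 3/4 is divided into 5 equal shares of 3/20 among Ibtisam, Fahad, Umar, Rashida, Hamid.
Ibtisam is living and takes 3/20.
Fahad predeceased; the 3/20 allotted to Fahad's branch passes to Fahad's issue by representation.
The 3/20 is divided into 3 equal shares of 1/20 among Khalida, Samir, Amira.
Khalida is living and takes 1/20.
Samir is living and takes 1/20.
Amira is living and takes 1/20.
Umar is living and takes 3/20.
Rashida predeceased; the 3/20 allotted to Rashida's branch passes to Rashida's issue by representation.
The 3/20 is divided into 2 equal shares of 3/40 among Yasmin, Nabil.
Yasmin is living and takes 3/40.
Nabil is living and takes 3/40.
Hamid predeceased; the 3/20 allotted to Hamid's branch passes to Hamid's issue by representation.
Ghada is the sole taker at this level and receives the full 3/20.

Amira 1/20; Bashir 1/4; Ghada 3/20; Ibtisam 3/20; Khalida 1/20; Nabil 3/40; Samir 1/20; Umar 3/20; Yasmin 3/40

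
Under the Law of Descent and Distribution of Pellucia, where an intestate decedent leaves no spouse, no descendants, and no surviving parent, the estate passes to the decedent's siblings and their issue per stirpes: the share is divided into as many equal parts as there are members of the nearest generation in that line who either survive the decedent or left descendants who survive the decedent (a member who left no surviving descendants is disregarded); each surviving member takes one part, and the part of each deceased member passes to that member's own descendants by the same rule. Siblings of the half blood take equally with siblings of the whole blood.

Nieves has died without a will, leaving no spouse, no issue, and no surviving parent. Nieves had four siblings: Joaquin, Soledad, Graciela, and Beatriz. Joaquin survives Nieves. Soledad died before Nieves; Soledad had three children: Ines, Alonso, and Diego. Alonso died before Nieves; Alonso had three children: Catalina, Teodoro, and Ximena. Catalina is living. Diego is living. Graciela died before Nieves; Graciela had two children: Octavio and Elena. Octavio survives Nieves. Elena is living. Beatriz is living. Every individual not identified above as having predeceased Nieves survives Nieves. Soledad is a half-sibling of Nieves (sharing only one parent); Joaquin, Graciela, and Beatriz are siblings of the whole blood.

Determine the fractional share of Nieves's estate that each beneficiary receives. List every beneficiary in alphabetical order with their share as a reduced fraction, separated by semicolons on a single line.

Beatriz 1/4; Catalina 1/36; Diego 1/12; Elena 1/8; Ines 1/12; Joaquin 1/4; Octavio 1/8; Teodoro 1/36; Ximena 1/36

No spouse, descendants, or parent survives, so the estate passes to Nieves's siblings per stirpes.
Half-blood and whole-blood siblings take equally under the stated rule.
The estate is divided into 4 equal shares of 1/4 among Joaquin, Soledad, Graciela, Beatriz.
Joaquin is living and takes 1/4.
Soledad predeceased; the 1/4 allotted to Soledad's branch passes to Soledad's issue by representation.
The 1/4 is divided into 3 equal shares of 1/12 among Ines, Alonso, Diego.
Ines is living and takes 1/12.
Alonso predeceased; the 1/12 allotted to Alonso's branch passes to Alonso's issue by representation.
The 1/12 is divided into 3 equal shares of 1/36 among Catalina, Teodoro, Ximena.
Catalina is living and takes 1/36.
Teodoro is living and takes 1/36.
Ximena is living and takes 1/36.
Diego is living and takes 1/12.
Graciela predeceased; the 1/4 allotted to Graciela's branch passes to Graciela's issue by representation.
The 1/4 is divided into 2 equal shares of 1/8 among Octavio, Elena.
Octavio is living and takes 1/8.
Elena is living and takes 1/8.
Beatriz is living and takes 1/4.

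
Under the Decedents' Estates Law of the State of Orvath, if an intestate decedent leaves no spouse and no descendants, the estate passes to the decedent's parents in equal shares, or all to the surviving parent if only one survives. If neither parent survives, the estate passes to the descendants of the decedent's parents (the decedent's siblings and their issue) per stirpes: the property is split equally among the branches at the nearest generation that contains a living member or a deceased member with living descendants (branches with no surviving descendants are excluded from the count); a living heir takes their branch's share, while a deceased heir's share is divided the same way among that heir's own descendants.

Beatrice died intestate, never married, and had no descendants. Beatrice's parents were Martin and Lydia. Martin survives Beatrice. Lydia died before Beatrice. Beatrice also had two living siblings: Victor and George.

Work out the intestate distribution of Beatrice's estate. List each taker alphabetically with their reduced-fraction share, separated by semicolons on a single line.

Only one parent, Martin, survives, so Martin takes the entire estate. The siblings take nothing because a surviving parent has priority.

Martin 1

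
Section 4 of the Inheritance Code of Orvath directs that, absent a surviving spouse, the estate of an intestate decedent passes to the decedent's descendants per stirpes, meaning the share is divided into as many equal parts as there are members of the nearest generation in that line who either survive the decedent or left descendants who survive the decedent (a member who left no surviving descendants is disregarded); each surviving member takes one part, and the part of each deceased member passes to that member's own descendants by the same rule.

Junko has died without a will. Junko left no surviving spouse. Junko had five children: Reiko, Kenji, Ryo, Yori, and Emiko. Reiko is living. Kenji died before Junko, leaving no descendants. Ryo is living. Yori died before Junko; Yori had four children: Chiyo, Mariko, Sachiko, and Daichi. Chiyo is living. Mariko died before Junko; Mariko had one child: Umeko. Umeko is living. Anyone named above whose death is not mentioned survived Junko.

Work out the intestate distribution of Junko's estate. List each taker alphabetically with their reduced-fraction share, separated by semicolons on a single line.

There is no surviving spouse, so the entire estate passes to Junko's descendants per stirpes.
Kenji left no surviving issue, so that branch lapses and is disregarded.
The estate is divided into 4 equal shares of 1/4 among Reiko, Ryo, Yori, Emiko.
Reiko is living and takes 1/4.
Ryo is living and takes 1/4.
Yori predeceased; the 1/4 allotted to Yori's branch passes to Yori's issue by representation.
The 1/4 is divided into 4 equal shares of 1/16 among Chiyo, Mariko, Sachiko, Daichi.
Chiyo is living and takes 1/16.
Mariko predeceased; the 1/16 allotted to Mariko's branch passes to Mariko's issue by representation.
Umeko is the sole taker at this level and receives the full 1/16.
Sachiko is living and takes 1/16.
Daichi is living and takes 1/16.
Emiko is living and takes 1/4.

Chiyo 1/16; Daichi 1/16; Emiko 1/4; Reiko 1/4; Ryo 1/4; Sachiko 1/16; Umeko 1/16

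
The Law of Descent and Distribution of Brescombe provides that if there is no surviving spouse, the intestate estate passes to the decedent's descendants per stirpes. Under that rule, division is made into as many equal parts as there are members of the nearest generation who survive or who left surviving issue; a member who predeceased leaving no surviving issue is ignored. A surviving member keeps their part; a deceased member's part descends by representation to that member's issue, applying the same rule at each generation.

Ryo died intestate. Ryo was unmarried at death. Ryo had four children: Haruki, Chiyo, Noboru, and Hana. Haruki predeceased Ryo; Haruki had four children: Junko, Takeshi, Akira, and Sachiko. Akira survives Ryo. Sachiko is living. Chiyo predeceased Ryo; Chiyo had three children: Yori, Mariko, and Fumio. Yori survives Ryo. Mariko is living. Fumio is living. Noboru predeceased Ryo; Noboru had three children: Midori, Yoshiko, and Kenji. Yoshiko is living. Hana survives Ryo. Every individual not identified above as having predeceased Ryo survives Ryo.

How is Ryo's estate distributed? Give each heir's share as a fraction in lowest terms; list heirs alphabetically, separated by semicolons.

Akira 1/16; Fumio 1/12; Hana 1/4; Junko 1/16; Kenji 1/12; Mariko 1/12; Midori 1/12; Sachiko 1/16; Takeshi 1/16; Yori 1/12; Yoshiko 1/12

There is no surviving spouse, so the entire estate passes to Ryo's descendants per stirpes.
The estate is divided into 4 equal shares of 1/4 among Haruki, Chiyo, Noboru, Hana.
Haruki predeceased; the 1/4 allotted to Haruki's branch passes to Haruki's issue by representation.
The 1/4 is divided into 4 equal shares of 1/16 among Junko, Takeshi, Akira, Sachiko.
Junko is living and takes 1/16.
Takeshi is living and takes 1/16.
Akira is living and takes 1/16.
Sachiko is living and takes 1/16.
Chiyo predeceased; the 1/4 allotted to Chiyo's branch passes to Chiyo's issue by representation.
The 1/4 is divided into 3 equal shares of 1/12 among Yori, Mariko, Fumio.
Yori is living and takes 1/12.
Mariko is living and takes 1/12.
Fumio is living and takes 1/12.
Noboru predeceased; the 1/4 allotted to Noboru's branch passes to Noboru's issue by representation.
The 1/4 is divided into 3 equal shares of 1/12 among Midori, Yoshiko, Kenji.
Midori is living and takes 1/12.
Yoshiko is living and takes 1/12.
Kenji is living and takes 1/12.
Hana is living and takes 1/4.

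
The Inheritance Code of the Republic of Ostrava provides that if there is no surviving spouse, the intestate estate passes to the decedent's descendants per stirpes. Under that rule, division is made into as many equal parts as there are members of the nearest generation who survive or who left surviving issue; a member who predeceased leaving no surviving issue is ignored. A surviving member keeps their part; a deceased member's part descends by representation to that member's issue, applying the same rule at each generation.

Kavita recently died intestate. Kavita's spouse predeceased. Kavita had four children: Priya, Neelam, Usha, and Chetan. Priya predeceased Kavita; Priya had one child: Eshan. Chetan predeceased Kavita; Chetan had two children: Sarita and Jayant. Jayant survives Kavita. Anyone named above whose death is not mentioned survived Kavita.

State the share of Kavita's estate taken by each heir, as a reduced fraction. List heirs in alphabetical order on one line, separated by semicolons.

Eshan 1/4; Jayant 1/8; Neelam 1/4; Sarita 1/8; Usha 1/4

There is no surviving spouse, so the entire estate passes to Kavita's descendants per stirpes.
The estate is divided into 4 equal shares of 1/4 among Priya, Neelam, Usha, Chetan.
Priya predeceased; the 1/4 allotted to Priya's branch passes to Priya's issue by representation.
Eshan is the sole taker at this level and receives the full 1/4.
Neelam is living and takes 1/4.
Usha is living and takes 1/4.
Chetan predeceased; the 1/4 allotted to Chetan's branch passes to Chetan's issue by representation.
The 1/4 is divided into 2 equal shares of 1/8 among Sarita, Jayant.
Sarita is living and takes 1/8.
Jayant is living and takes 1/8.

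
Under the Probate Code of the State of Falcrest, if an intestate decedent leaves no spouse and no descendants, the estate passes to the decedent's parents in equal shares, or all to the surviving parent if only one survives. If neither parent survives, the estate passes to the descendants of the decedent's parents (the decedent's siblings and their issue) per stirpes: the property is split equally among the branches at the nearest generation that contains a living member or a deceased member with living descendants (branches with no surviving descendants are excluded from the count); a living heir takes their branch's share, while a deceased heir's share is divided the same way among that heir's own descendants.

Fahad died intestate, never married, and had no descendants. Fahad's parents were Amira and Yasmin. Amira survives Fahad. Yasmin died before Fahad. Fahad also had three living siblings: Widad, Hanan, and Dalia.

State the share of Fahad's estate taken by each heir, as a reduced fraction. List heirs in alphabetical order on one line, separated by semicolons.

Only one parent, Amira, survives, so Amira takes the entire estate. The siblings take nothing because a surviving parent has priority.

Amira 1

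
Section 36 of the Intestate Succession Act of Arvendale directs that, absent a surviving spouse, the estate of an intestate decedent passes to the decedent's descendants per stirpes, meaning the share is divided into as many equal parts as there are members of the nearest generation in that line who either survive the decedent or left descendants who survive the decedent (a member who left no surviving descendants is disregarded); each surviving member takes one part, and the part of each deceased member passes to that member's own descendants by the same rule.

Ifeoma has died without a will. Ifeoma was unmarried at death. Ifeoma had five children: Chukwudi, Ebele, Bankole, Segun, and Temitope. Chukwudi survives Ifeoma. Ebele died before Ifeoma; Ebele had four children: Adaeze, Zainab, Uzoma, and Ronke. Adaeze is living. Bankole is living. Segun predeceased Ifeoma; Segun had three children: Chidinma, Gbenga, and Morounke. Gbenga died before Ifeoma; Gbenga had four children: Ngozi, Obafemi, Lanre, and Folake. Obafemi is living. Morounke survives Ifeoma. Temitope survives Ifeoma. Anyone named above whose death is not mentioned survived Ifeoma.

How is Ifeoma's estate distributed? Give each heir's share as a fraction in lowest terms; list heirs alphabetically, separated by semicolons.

Adaeze 1/20; Bankole 1/5; Chidinma 1/15; Chukwudi 1/5; Folake 1/60; Lanre 1/60; Morounke 1/15; Ngozi 1/60; Obafemi 1/60; Ronke 1/20; Temitope 1/5; Uzoma 1/20; Zainab 1/20

There is no surviving spouse, so the entire estate passes to Ifeoma's descendants per stirpes.
The estate is divided into 5 equal shares of 1/5 among Chukwudi, Ebele, Bankole, Segun, Temitope.
Chukwudi is living and takes 1/5.
Ebele predeceased; the 1/5 allotted to Ebele's branch passes to Ebele's issue by representation.
The 1/5 is divided into 4 equal shares of 1/20 among Adaeze, Zainab, Uzoma, Ronke.
Adaeze is living and takes 1/20.
Zainab is living and takes 1/20.
Uzoma is living and takes 1/20.
Ronke is living and takes 1/20.
Bankole is living and takes 1/5.
Segun predeceased; the 1/5 allotted to Segun's branch passes to Segun's issue by representation.
The 1/5 is divided into 3 equal shares of 1/15 among Chidinma, Gbenga, Morounke.
Chidinma is living and takes 1/15.
Gbenga predeceased; the 1/15 allotted to Gbenga's branch passes to Gbenga's issue by representation.
The 1/15 is divided into 4 equal shares of 1/60 among Ngozi, Obafemi, Lanre, Folake.
Ngozi is living and takes 1/60.
Obafemi is living and takes 1/60.
Lanre is living and takes 1/60.
Folake is living and takes 1/60.
Morounke is living and takes 1/15.
Temitope is living and takes 1/5.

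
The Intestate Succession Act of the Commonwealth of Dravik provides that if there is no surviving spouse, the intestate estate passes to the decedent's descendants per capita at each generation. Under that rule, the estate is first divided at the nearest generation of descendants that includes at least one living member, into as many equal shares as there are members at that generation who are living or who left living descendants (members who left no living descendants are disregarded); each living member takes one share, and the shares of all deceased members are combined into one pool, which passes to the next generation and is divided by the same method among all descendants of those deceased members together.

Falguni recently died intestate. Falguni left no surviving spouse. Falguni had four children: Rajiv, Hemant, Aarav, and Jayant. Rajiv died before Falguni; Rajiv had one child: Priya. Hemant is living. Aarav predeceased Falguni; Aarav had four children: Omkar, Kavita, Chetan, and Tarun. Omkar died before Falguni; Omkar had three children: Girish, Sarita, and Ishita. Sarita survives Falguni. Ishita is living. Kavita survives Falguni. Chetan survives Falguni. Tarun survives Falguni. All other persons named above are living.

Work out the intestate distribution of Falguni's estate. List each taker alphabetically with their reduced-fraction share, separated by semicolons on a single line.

Chetan 1/10; Girish 1/30; Hemant 1/4; Ishita 1/30; Jayant 1/4; Kavita 1/10; Priya 1/10; Sarita 1/30; Tarun 1/10

There is no surviving spouse, so the entire estate passes to Falguni's descendants per capita at each generation.
At generation 1 (Rajiv, Hemant, Aarav, Jayant) there are 4 shares of (1)/4 = 1/4 each.
Living: Hemant and Jayant — each takes 1/4.
Deceased: Rajiv and Aarav. Their combined 1/2 is pooled and carried to generation 2.
At generation 2 (Priya, Omkar, Kavita, Chetan, Tarun) there are 5 shares of (1/2)/5 = 1/10 each.
Living: Priya, Kavita, Chetan, and Tarun — each takes 1/10.
Deceased: Omkar. That 1/10 share is carried to generation 3.
At generation 3 (Girish, Sarita, Ishita) there are 3 shares of (1/10)/3 = 1/30 each.
Living: Girish, Sarita, and Ishita — each takes 1/30.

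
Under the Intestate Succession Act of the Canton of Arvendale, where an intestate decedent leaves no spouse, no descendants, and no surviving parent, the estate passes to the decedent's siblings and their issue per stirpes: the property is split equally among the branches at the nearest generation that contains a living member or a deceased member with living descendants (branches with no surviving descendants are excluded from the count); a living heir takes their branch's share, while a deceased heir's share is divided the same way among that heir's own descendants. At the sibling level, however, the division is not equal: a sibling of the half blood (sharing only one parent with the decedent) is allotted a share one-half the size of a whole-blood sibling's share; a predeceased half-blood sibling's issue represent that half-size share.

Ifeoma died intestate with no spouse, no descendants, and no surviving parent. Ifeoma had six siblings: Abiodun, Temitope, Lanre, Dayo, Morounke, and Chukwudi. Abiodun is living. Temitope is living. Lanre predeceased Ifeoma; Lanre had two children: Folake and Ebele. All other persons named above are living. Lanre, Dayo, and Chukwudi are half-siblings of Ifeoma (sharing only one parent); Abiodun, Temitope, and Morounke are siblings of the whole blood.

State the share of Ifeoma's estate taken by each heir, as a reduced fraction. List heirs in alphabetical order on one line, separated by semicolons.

Abiodun 2/9; Chukwudi 1/9; Dayo 1/9; Ebele 1/18; Folake 1/18; Morounke 2/9; Temitope 2/9

No spouse, descendants, or parent survives, so the estate passes to Ifeoma's siblings per stirpes.
Half-blood siblings count for one-half the weight of whole-blood siblings at the initial division.
Dividing 1 in proportion to weights (total weight 9/2): Abiodun (weight 1) → 2/9; Temitope (weight 1) → 2/9; Lanre (weight 1/2) → 1/9; Dayo (weight 1/2) → 1/9; Morounke (weight 1) → 2/9; Chukwudi (weight 1/2) → 1/9.
Abiodun is living and takes 2/9.
Temitope is living and takes 2/9.
Lanre predeceased; the 1/9 allotted to Lanre's branch passes to Lanre's issue by representation.
The 1/9 is divided into 2 equal shares of 1/18 among Folake, Ebele.
Folake is living and takes 1/18.
Ebele is living and takes 1/18.
Dayo is living and takes 1/9.
Morounke is living and takes 2/9.
Chukwudi is living and takes 1/9.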